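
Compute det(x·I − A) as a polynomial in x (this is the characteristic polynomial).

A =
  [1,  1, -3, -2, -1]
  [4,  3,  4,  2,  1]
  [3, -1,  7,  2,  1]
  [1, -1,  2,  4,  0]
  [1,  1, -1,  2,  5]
x^5 - 20*x^4 + 160*x^3 - 640*x^2 + 1280*x - 1024

Expanding det(x·I − A) (e.g. by cofactor expansion or by noting that A is similar to its Jordan form J, which has the same characteristic polynomial as A) gives
  χ_A(x) = x^5 - 20*x^4 + 160*x^3 - 640*x^2 + 1280*x - 1024
which factors as (x - 4)^5. The eigenvalues (with algebraic multiplicities) are λ = 4 with multiplicity 5.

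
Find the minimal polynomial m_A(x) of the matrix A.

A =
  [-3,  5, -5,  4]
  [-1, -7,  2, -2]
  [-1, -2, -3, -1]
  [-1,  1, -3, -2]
x^4 + 15*x^3 + 84*x^2 + 208*x + 192

The characteristic polynomial is χ_A(x) = (x + 3)*(x + 4)^3, so the eigenvalues are known. The minimal polynomial is
  m_A(x) = Π_λ (x − λ)^{k_λ}
where k_λ is the size of the *largest* Jordan block for λ (equivalently, the smallest k with (A − λI)^k v = 0 for every generalised eigenvector v of λ).

  λ = -4: largest Jordan block has size 3, contributing (x + 4)^3
  λ = -3: largest Jordan block has size 1, contributing (x + 3)

So m_A(x) = (x + 3)*(x + 4)^3 = x^4 + 15*x^3 + 84*x^2 + 208*x + 192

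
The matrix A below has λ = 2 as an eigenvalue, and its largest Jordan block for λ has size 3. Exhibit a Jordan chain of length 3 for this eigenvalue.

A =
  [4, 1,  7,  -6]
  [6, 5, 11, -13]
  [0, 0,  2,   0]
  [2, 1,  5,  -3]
A Jordan chain for λ = 2 of length 3:
v_1 = (-2, 4, 0, 0)ᵀ
v_2 = (2, 6, 0, 2)ᵀ
v_3 = (1, 0, 0, 0)ᵀ

Let N = A − (2)·I. We want v_3 with N^3 v_3 = 0 but N^2 v_3 ≠ 0; then v_{j-1} := N · v_j for j = 3, …, 2.

Pick v_3 = (1, 0, 0, 0)ᵀ.
Then v_2 = N · v_3 = (2, 6, 0, 2)ᵀ.
Then v_1 = N · v_2 = (-2, 4, 0, 0)ᵀ.

Sanity check: (A − (2)·I) v_1 = (0, 0, 0, 0)ᵀ = 0. ✓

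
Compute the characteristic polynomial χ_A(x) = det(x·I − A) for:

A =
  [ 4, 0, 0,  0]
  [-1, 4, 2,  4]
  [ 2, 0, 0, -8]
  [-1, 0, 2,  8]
x^4 - 16*x^3 + 96*x^2 - 256*x + 256

Expanding det(x·I − A) (e.g. by cofactor expansion or by noting that A is similar to its Jordan form J, which has the same characteristic polynomial as A) gives
  χ_A(x) = x^4 - 16*x^3 + 96*x^2 - 256*x + 256
which factors as (x - 4)^4. The eigenvalues (with algebraic multiplicities) are λ = 4 with multiplicity 4.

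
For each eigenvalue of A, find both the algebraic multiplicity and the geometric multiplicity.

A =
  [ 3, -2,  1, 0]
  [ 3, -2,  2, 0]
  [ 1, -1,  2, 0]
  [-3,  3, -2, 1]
λ = 1: alg = 4, geom = 2

Step 1 — factor the characteristic polynomial to read off the algebraic multiplicities:
  χ_A(x) = (x - 1)^4

Step 2 — compute geometric multiplicities via the rank-nullity identity g(λ) = n − rank(A − λI):
  rank(A − (1)·I) = 2, so dim ker(A − (1)·I) = n − 2 = 2

Summary:
  λ = 1: algebraic multiplicity = 4, geometric multiplicity = 2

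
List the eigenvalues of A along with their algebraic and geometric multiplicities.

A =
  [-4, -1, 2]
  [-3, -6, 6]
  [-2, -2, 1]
λ = -3: alg = 3, geom = 2

Step 1 — factor the characteristic polynomial to read off the algebraic multiplicities:
  χ_A(x) = (x + 3)^3

Step 2 — compute geometric multiplicities via the rank-nullity identity g(λ) = n − rank(A − λI):
  rank(A − (-3)·I) = 1, so dim ker(A − (-3)·I) = n − 1 = 2

Summary:
  λ = -3: algebraic multiplicity = 3, geometric multiplicity = 2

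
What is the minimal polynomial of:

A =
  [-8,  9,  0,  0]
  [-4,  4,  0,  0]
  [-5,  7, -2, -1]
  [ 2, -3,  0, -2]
x^2 + 4*x + 4

The characteristic polynomial is χ_A(x) = (x + 2)^4, so the eigenvalues are known. The minimal polynomial is
  m_A(x) = Π_λ (x − λ)^{k_λ}
where k_λ is the size of the *largest* Jordan block for λ (equivalently, the smallest k with (A − λI)^k v = 0 for every generalised eigenvector v of λ).

  λ = -2: largest Jordan block has size 2, contributing (x + 2)^2

So m_A(x) = (x + 2)^2 = x^2 + 4*x + 4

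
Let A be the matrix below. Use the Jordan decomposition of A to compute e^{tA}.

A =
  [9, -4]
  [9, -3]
e^{tA} =
  [6*t*exp(3*t) + exp(3*t), -4*t*exp(3*t)]
  [9*t*exp(3*t), -6*t*exp(3*t) + exp(3*t)]

Strategy: write A = P · J · P⁻¹ where J is a Jordan canonical form, so e^{tA} = P · e^{tJ} · P⁻¹, and e^{tJ} can be computed block-by-block.

A has Jordan form
J =
  [3, 1]
  [0, 3]
(up to reordering of blocks).

Per-block formulas:
  For a 2×2 Jordan block J_2(3): exp(t · J_2(3)) = e^(3t)·(I + t·N), where N is the 2×2 nilpotent shift.

After assembling e^{tJ} and conjugating by P, we get:

e^{tA} =
  [6*t*exp(3*t) + exp(3*t), -4*t*exp(3*t)]
  [9*t*exp(3*t), -6*t*exp(3*t) + exp(3*t)]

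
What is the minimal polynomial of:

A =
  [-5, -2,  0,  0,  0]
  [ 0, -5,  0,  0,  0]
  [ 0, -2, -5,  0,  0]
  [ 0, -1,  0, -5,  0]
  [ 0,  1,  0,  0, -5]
x^2 + 10*x + 25

The characteristic polynomial is χ_A(x) = (x + 5)^5, so the eigenvalues are known. The minimal polynomial is
  m_A(x) = Π_λ (x − λ)^{k_λ}
where k_λ is the size of the *largest* Jordan block for λ (equivalently, the smallest k with (A − λI)^k v = 0 for every generalised eigenvector v of λ).

  λ = -5: largest Jordan block has size 2, contributing (x + 5)^2

So m_A(x) = (x + 5)^2 = x^2 + 10*x + 25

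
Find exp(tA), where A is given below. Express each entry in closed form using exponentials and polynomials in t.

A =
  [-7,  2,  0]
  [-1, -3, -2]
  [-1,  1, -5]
e^{tA} =
  [t^2*exp(-5*t) - 2*t*exp(-5*t) + exp(-5*t), 2*t*exp(-5*t), -2*t^2*exp(-5*t)]
  [t^2*exp(-5*t) - t*exp(-5*t), 2*t*exp(-5*t) + exp(-5*t), -2*t^2*exp(-5*t) - 2*t*exp(-5*t)]
  [t^2*exp(-5*t)/2 - t*exp(-5*t), t*exp(-5*t), -t^2*exp(-5*t) + exp(-5*t)]

Strategy: write A = P · J · P⁻¹ where J is a Jordan canonical form, so e^{tA} = P · e^{tJ} · P⁻¹, and e^{tJ} can be computed block-by-block.

A has Jordan form
J =
  [-5,  1,  0]
  [ 0, -5,  1]
  [ 0,  0, -5]
(up to reordering of blocks).

Per-block formulas:
  For a 3×3 Jordan block J_3(-5): exp(t · J_3(-5)) = e^(-5t)·(I + t·N + (t^2/2)·N^2), where N is the 3×3 nilpotent shift.

After assembling e^{tJ} and conjugating by P, we get:

e^{tA} =
  [t^2*exp(-5*t) - 2*t*exp(-5*t) + exp(-5*t), 2*t*exp(-5*t), -2*t^2*exp(-5*t)]
  [t^2*exp(-5*t) - t*exp(-5*t), 2*t*exp(-5*t) + exp(-5*t), -2*t^2*exp(-5*t) - 2*t*exp(-5*t)]
  [t^2*exp(-5*t)/2 - t*exp(-5*t), t*exp(-5*t), -t^2*exp(-5*t) + exp(-5*t)]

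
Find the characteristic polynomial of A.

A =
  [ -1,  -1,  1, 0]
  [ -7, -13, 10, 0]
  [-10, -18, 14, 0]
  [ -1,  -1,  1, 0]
x^4

Expanding det(x·I − A) (e.g. by cofactor expansion or by noting that A is similar to its Jordan form J, which has the same characteristic polynomial as A) gives
  χ_A(x) = x^4
which factors as x^4. The eigenvalues (with algebraic multiplicities) are λ = 0 with multiplicity 4.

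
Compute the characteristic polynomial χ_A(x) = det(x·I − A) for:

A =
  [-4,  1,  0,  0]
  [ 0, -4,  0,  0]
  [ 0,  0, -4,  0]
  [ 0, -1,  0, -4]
x^4 + 16*x^3 + 96*x^2 + 256*x + 256

Expanding det(x·I − A) (e.g. by cofactor expansion or by noting that A is similar to its Jordan form J, which has the same characteristic polynomial as A) gives
  χ_A(x) = x^4 + 16*x^3 + 96*x^2 + 256*x + 256
which factors as (x + 4)^4. The eigenvalues (with algebraic multiplicities) are λ = -4 with multiplicity 4.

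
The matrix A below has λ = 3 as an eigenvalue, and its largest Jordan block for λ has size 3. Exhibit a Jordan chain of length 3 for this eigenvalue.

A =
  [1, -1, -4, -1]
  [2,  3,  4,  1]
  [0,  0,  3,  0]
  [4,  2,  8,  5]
A Jordan chain for λ = 3 of length 3:
v_1 = (-2, 0, 0, 4)ᵀ
v_2 = (-2, 2, 0, 4)ᵀ
v_3 = (1, 0, 0, 0)ᵀ

Let N = A − (3)·I. We want v_3 with N^3 v_3 = 0 but N^2 v_3 ≠ 0; then v_{j-1} := N · v_j for j = 3, …, 2.

Pick v_3 = (1, 0, 0, 0)ᵀ.
Then v_2 = N · v_3 = (-2, 2, 0, 4)ᵀ.
Then v_1 = N · v_2 = (-2, 0, 0, 4)ᵀ.

Sanity check: (A − (3)·I) v_1 = (0, 0, 0, 0)ᵀ = 0. ✓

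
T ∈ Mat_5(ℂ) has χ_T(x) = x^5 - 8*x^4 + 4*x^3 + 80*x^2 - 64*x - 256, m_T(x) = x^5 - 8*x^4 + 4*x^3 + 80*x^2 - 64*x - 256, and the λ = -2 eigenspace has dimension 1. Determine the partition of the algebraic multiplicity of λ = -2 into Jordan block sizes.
Block sizes for λ = -2: [2]

Step 1 — from the characteristic polynomial, algebraic multiplicity of λ = -2 is 2. From dim ker(T − (-2)·I) = 1, there are exactly 1 Jordan blocks for λ = -2.
Step 2 — from the minimal polynomial, the factor (x + 2)^2 tells us the largest block for λ = -2 has size 2.
Step 3 — with total size 2, 1 blocks, and largest block 2, the block sizes (in nonincreasing order) are [2].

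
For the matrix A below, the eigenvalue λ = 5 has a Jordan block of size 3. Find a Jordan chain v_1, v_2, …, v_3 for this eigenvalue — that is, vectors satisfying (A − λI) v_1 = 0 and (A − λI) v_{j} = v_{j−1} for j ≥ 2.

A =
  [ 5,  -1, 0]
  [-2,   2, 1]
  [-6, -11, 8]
A Jordan chain for λ = 5 of length 3:
v_1 = (2, 0, 4)ᵀ
v_2 = (0, -2, -6)ᵀ
v_3 = (1, 0, 0)ᵀ

Let N = A − (5)·I. We want v_3 with N^3 v_3 = 0 but N^2 v_3 ≠ 0; then v_{j-1} := N · v_j for j = 3, …, 2.

Pick v_3 = (1, 0, 0)ᵀ.
Then v_2 = N · v_3 = (0, -2, -6)ᵀ.
Then v_1 = N · v_2 = (2, 0, 4)ᵀ.

Sanity check: (A − (5)·I) v_1 = (0, 0, 0)ᵀ = 0. ✓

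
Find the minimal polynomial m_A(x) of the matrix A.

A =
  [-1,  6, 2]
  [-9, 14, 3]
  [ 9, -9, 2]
x^2 - 10*x + 25

The characteristic polynomial is χ_A(x) = (x - 5)^3, so the eigenvalues are known. The minimal polynomial is
  m_A(x) = Π_λ (x − λ)^{k_λ}
where k_λ is the size of the *largest* Jordan block for λ (equivalently, the smallest k with (A − λI)^k v = 0 for every generalised eigenvector v of λ).

  λ = 5: largest Jordan block has size 2, contributing (x − 5)^2

So m_A(x) = (x - 5)^2 = x^2 - 10*x + 25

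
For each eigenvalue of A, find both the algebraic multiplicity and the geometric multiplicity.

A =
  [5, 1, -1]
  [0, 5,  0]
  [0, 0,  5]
λ = 5: alg = 3, geom = 2

Step 1 — factor the characteristic polynomial to read off the algebraic multiplicities:
  χ_A(x) = (x - 5)^3

Step 2 — compute geometric multiplicities via the rank-nullity identity g(λ) = n − rank(A − λI):
  rank(A − (5)·I) = 1, so dim ker(A − (5)·I) = n − 1 = 2

Summary:
  λ = 5: algebraic multiplicity = 3, geometric multiplicity = 2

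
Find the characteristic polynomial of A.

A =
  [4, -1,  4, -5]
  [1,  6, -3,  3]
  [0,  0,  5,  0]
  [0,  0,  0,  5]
x^4 - 20*x^3 + 150*x^2 - 500*x + 625

Expanding det(x·I − A) (e.g. by cofactor expansion or by noting that A is similar to its Jordan form J, which has the same characteristic polynomial as A) gives
  χ_A(x) = x^4 - 20*x^3 + 150*x^2 - 500*x + 625
which factors as (x - 5)^4. The eigenvalues (with algebraic multiplicities) are λ = 5 with multiplicity 4.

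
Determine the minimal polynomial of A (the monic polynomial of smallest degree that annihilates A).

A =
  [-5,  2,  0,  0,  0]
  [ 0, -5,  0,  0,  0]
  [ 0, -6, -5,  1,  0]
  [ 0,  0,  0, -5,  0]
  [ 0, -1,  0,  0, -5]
x^2 + 10*x + 25

The characteristic polynomial is χ_A(x) = (x + 5)^5, so the eigenvalues are known. The minimal polynomial is
  m_A(x) = Π_λ (x − λ)^{k_λ}
where k_λ is the size of the *largest* Jordan block for λ (equivalently, the smallest k with (A − λI)^k v = 0 for every generalised eigenvector v of λ).

  λ = -5: largest Jordan block has size 2, contributing (x + 5)^2

So m_A(x) = (x + 5)^2 = x^2 + 10*x + 25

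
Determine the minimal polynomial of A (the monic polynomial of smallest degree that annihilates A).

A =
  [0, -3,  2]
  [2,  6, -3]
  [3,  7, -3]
x^3 - 3*x^2 + 3*x - 1

The characteristic polynomial is χ_A(x) = (x - 1)^3, so the eigenvalues are known. The minimal polynomial is
  m_A(x) = Π_λ (x − λ)^{k_λ}
where k_λ is the size of the *largest* Jordan block for λ (equivalently, the smallest k with (A − λI)^k v = 0 for every generalised eigenvector v of λ).

  λ = 1: largest Jordan block has size 3, contributing (x − 1)^3

So m_A(x) = (x - 1)^3 = x^3 - 3*x^2 + 3*x - 1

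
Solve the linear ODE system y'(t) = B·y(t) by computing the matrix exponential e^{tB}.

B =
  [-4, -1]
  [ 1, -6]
e^{tB} =
  [t*exp(-5*t) + exp(-5*t), -t*exp(-5*t)]
  [t*exp(-5*t), -t*exp(-5*t) + exp(-5*t)]

Strategy: write B = P · J · P⁻¹ where J is a Jordan canonical form, so e^{tB} = P · e^{tJ} · P⁻¹, and e^{tJ} can be computed block-by-block.

B has Jordan form
J =
  [-5,  1]
  [ 0, -5]
(up to reordering of blocks).

Per-block formulas:
  For a 2×2 Jordan block J_2(-5): exp(t · J_2(-5)) = e^(-5t)·(I + t·N), where N is the 2×2 nilpotent shift.

After assembling e^{tJ} and conjugating by P, we get:

e^{tB} =
  [t*exp(-5*t) + exp(-5*t), -t*exp(-5*t)]
  [t*exp(-5*t), -t*exp(-5*t) + exp(-5*t)]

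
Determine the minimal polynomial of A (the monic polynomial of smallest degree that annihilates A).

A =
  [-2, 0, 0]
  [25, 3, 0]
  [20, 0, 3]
x^2 - x - 6

The characteristic polynomial is χ_A(x) = (x - 3)^2*(x + 2), so the eigenvalues are known. The minimal polynomial is
  m_A(x) = Π_λ (x − λ)^{k_λ}
where k_λ is the size of the *largest* Jordan block for λ (equivalently, the smallest k with (A − λI)^k v = 0 for every generalised eigenvector v of λ).

  λ = -2: largest Jordan block has size 1, contributing (x + 2)
  λ = 3: largest Jordan block has size 1, contributing (x − 3)

So m_A(x) = (x - 3)*(x + 2) = x^2 - x - 6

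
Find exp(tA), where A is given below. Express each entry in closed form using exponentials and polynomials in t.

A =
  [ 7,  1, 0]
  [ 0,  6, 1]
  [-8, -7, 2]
e^{tA} =
  [2*t^2*exp(5*t) + 2*t*exp(5*t) + exp(5*t), 3*t^2*exp(5*t)/2 + t*exp(5*t), t^2*exp(5*t)/2]
  [-4*t^2*exp(5*t), -3*t^2*exp(5*t) + t*exp(5*t) + exp(5*t), -t^2*exp(5*t) + t*exp(5*t)]
  [4*t^2*exp(5*t) - 8*t*exp(5*t), 3*t^2*exp(5*t) - 7*t*exp(5*t), t^2*exp(5*t) - 3*t*exp(5*t) + exp(5*t)]

Strategy: write A = P · J · P⁻¹ where J is a Jordan canonical form, so e^{tA} = P · e^{tJ} · P⁻¹, and e^{tJ} can be computed block-by-block.

A has Jordan form
J =
  [5, 1, 0]
  [0, 5, 1]
  [0, 0, 5]
(up to reordering of blocks).

Per-block formulas:
  For a 3×3 Jordan block J_3(5): exp(t · J_3(5)) = e^(5t)·(I + t·N + (t^2/2)·N^2), where N is the 3×3 nilpotent shift.

After assembling e^{tJ} and conjugating by P, we get:

e^{tA} =
  [2*t^2*exp(5*t) + 2*t*exp(5*t) + exp(5*t), 3*t^2*exp(5*t)/2 + t*exp(5*t), t^2*exp(5*t)/2]
  [-4*t^2*exp(5*t), -3*t^2*exp(5*t) + t*exp(5*t) + exp(5*t), -t^2*exp(5*t) + t*exp(5*t)]
  [4*t^2*exp(5*t) - 8*t*exp(5*t), 3*t^2*exp(5*t) - 7*t*exp(5*t), t^2*exp(5*t) - 3*t*exp(5*t) + exp(5*t)]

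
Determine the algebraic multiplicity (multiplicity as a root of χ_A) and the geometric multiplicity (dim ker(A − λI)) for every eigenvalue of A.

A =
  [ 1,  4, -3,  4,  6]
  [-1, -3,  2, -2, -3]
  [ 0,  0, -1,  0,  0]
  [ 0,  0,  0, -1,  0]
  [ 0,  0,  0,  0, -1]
λ = -1: alg = 5, geom = 3

Step 1 — factor the characteristic polynomial to read off the algebraic multiplicities:
  χ_A(x) = (x + 1)^5

Step 2 — compute geometric multiplicities via the rank-nullity identity g(λ) = n − rank(A − λI):
  rank(A − (-1)·I) = 2, so dim ker(A − (-1)·I) = n − 2 = 3

Summary:
  λ = -1: algebraic multiplicity = 5, geometric multiplicity = 3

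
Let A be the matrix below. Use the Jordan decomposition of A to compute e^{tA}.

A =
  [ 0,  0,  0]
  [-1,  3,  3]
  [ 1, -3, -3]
e^{tA} =
  [1, 0, 0]
  [-t, 3*t + 1, 3*t]
  [t, -3*t, 1 - 3*t]

Strategy: write A = P · J · P⁻¹ where J is a Jordan canonical form, so e^{tA} = P · e^{tJ} · P⁻¹, and e^{tJ} can be computed block-by-block.

A has Jordan form
J =
  [0, 1, 0]
  [0, 0, 0]
  [0, 0, 0]
(up to reordering of blocks).

Per-block formulas:
  For a 2×2 Jordan block J_2(0): exp(t · J_2(0)) = e^(0t)·(I + t·N), where N is the 2×2 nilpotent shift.
  For a 1×1 block at λ = 0: exp(t · [0]) = [e^(0t)].

After assembling e^{tJ} and conjugating by P, we get:

e^{tA} =
  [1, 0, 0]
  [-t, 3*t + 1, 3*t]
  [t, -3*t, 1 - 3*t]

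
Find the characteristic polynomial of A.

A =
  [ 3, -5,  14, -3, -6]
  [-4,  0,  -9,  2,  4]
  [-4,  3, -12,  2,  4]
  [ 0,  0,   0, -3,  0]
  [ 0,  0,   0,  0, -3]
x^5 + 15*x^4 + 90*x^3 + 270*x^2 + 405*x + 243

Expanding det(x·I − A) (e.g. by cofactor expansion or by noting that A is similar to its Jordan form J, which has the same characteristic polynomial as A) gives
  χ_A(x) = x^5 + 15*x^4 + 90*x^3 + 270*x^2 + 405*x + 243
which factors as (x + 3)^5. The eigenvalues (with algebraic multiplicities) are λ = -3 with multiplicity 5.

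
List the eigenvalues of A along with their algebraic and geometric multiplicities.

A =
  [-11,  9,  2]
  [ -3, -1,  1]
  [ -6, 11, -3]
λ = -5: alg = 3, geom = 1

Step 1 — factor the characteristic polynomial to read off the algebraic multiplicities:
  χ_A(x) = (x + 5)^3

Step 2 — compute geometric multiplicities via the rank-nullity identity g(λ) = n − rank(A − λI):
  rank(A − (-5)·I) = 2, so dim ker(A − (-5)·I) = n − 2 = 1

Summary:
  λ = -5: algebraic multiplicity = 3, geometric multiplicity = 1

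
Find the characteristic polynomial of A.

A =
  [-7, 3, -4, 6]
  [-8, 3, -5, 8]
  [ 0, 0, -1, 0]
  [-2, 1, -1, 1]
x^4 + 4*x^3 + 6*x^2 + 4*x + 1

Expanding det(x·I − A) (e.g. by cofactor expansion or by noting that A is similar to its Jordan form J, which has the same characteristic polynomial as A) gives
  χ_A(x) = x^4 + 4*x^3 + 6*x^2 + 4*x + 1
which factors as (x + 1)^4. The eigenvalues (with algebraic multiplicities) are λ = -1 with multiplicity 4.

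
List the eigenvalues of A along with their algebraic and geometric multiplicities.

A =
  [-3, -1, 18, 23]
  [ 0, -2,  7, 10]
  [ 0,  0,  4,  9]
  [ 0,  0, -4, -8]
λ = -3: alg = 1, geom = 1; λ = -2: alg = 3, geom = 1

Step 1 — factor the characteristic polynomial to read off the algebraic multiplicities:
  χ_A(x) = (x + 2)^3*(x + 3)

Step 2 — compute geometric multiplicities via the rank-nullity identity g(λ) = n − rank(A − λI):
  rank(A − (-3)·I) = 3, so dim ker(A − (-3)·I) = n − 3 = 1
  rank(A − (-2)·I) = 3, so dim ker(A − (-2)·I) = n − 3 = 1

Summary:
  λ = -3: algebraic multiplicity = 1, geometric multiplicity = 1
  λ = -2: algebraic multiplicity = 3, geometric multiplicity = 1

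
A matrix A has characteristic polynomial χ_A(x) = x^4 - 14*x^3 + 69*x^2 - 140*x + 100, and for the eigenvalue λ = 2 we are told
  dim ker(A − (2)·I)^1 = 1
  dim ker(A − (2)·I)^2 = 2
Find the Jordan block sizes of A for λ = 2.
Block sizes for λ = 2: [2]

From the dimensions of kernels of powers, the number of Jordan blocks of size at least j is d_j − d_{j−1} where d_j = dim ker(N^j) (with d_0 = 0). Computing the differences gives [1, 1].
The number of blocks of size exactly k is (#blocks of size ≥ k) − (#blocks of size ≥ k + 1), so the partition is: 1 block(s) of size 2.
In nonincreasing order the block sizes are [2].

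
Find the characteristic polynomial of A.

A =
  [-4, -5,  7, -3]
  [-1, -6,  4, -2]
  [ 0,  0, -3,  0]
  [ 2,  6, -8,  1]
x^4 + 12*x^3 + 54*x^2 + 108*x + 81

Expanding det(x·I − A) (e.g. by cofactor expansion or by noting that A is similar to its Jordan form J, which has the same characteristic polynomial as A) gives
  χ_A(x) = x^4 + 12*x^3 + 54*x^2 + 108*x + 81
which factors as (x + 3)^4. The eigenvalues (with algebraic multiplicities) are λ = -3 with multiplicity 4.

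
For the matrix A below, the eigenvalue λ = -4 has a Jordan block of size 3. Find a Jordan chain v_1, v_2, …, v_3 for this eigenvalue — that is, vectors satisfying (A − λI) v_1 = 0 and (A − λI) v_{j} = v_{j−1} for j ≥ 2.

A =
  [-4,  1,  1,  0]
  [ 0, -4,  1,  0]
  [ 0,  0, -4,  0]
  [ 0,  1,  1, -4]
A Jordan chain for λ = -4 of length 3:
v_1 = (1, 0, 0, 1)ᵀ
v_2 = (1, 1, 0, 1)ᵀ
v_3 = (0, 0, 1, 0)ᵀ

Let N = A − (-4)·I. We want v_3 with N^3 v_3 = 0 but N^2 v_3 ≠ 0; then v_{j-1} := N · v_j for j = 3, …, 2.

Pick v_3 = (0, 0, 1, 0)ᵀ.
Then v_2 = N · v_3 = (1, 1, 0, 1)ᵀ.
Then v_1 = N · v_2 = (1, 0, 0, 1)ᵀ.

Sanity check: (A − (-4)·I) v_1 = (0, 0, 0, 0)ᵀ = 0. ✓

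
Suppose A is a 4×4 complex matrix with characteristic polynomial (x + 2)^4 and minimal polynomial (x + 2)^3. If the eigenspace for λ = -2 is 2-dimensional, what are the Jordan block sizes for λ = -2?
Block sizes for λ = -2: [3, 1]

Step 1 — from the characteristic polynomial, algebraic multiplicity of λ = -2 is 4. From dim ker(A − (-2)·I) = 2, there are exactly 2 Jordan blocks for λ = -2.
Step 2 — from the minimal polynomial, the factor (x + 2)^3 tells us the largest block for λ = -2 has size 3.
Step 3 — with total size 4, 2 blocks, and largest block 3, the block sizes (in nonincreasing order) are [3, 1].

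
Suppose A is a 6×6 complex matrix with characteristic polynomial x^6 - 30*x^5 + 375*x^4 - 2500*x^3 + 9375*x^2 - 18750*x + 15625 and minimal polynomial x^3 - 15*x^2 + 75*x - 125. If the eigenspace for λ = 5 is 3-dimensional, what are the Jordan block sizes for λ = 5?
Block sizes for λ = 5: [3, 2, 1]

Step 1 — from the characteristic polynomial, algebraic multiplicity of λ = 5 is 6. From dim ker(A − (5)·I) = 3, there are exactly 3 Jordan blocks for λ = 5.
Step 2 — from the minimal polynomial, the factor (x − 5)^3 tells us the largest block for λ = 5 has size 3.
Step 3 — with total size 6, 3 blocks, and largest block 3, the block sizes (in nonincreasing order) are [3, 2, 1].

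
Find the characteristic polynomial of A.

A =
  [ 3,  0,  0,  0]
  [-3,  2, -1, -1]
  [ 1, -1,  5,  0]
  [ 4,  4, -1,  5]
x^4 - 15*x^3 + 84*x^2 - 208*x + 192

Expanding det(x·I − A) (e.g. by cofactor expansion or by noting that A is similar to its Jordan form J, which has the same characteristic polynomial as A) gives
  χ_A(x) = x^4 - 15*x^3 + 84*x^2 - 208*x + 192
which factors as (x - 4)^3*(x - 3). The eigenvalues (with algebraic multiplicities) are λ = 3 with multiplicity 1, λ = 4 with multiplicity 3.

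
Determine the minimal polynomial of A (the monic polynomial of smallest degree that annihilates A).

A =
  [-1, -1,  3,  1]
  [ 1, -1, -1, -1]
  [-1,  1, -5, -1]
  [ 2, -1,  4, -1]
x^3 + 6*x^2 + 12*x + 8

The characteristic polynomial is χ_A(x) = (x + 2)^4, so the eigenvalues are known. The minimal polynomial is
  m_A(x) = Π_λ (x − λ)^{k_λ}
where k_λ is the size of the *largest* Jordan block for λ (equivalently, the smallest k with (A − λI)^k v = 0 for every generalised eigenvector v of λ).

  λ = -2: largest Jordan block has size 3, contributing (x + 2)^3

So m_A(x) = (x + 2)^3 = x^3 + 6*x^2 + 12*x + 8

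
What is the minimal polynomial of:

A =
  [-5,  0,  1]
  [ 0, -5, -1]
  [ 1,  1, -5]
x^3 + 15*x^2 + 75*x + 125

The characteristic polynomial is χ_A(x) = (x + 5)^3, so the eigenvalues are known. The minimal polynomial is
  m_A(x) = Π_λ (x − λ)^{k_λ}
where k_λ is the size of the *largest* Jordan block for λ (equivalently, the smallest k with (A − λI)^k v = 0 for every generalised eigenvector v of λ).

  λ = -5: largest Jordan block has size 3, contributing (x + 5)^3

So m_A(x) = (x + 5)^3 = x^3 + 15*x^2 + 75*x + 125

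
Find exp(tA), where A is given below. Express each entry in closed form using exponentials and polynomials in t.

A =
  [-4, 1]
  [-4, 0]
e^{tA} =
  [-2*t*exp(-2*t) + exp(-2*t), t*exp(-2*t)]
  [-4*t*exp(-2*t), 2*t*exp(-2*t) + exp(-2*t)]

Strategy: write A = P · J · P⁻¹ where J is a Jordan canonical form, so e^{tA} = P · e^{tJ} · P⁻¹, and e^{tJ} can be computed block-by-block.

A has Jordan form
J =
  [-2,  1]
  [ 0, -2]
(up to reordering of blocks).

Per-block formulas:
  For a 2×2 Jordan block J_2(-2): exp(t · J_2(-2)) = e^(-2t)·(I + t·N), where N is the 2×2 nilpotent shift.

After assembling e^{tJ} and conjugating by P, we get:

e^{tA} =
  [-2*t*exp(-2*t) + exp(-2*t), t*exp(-2*t)]
  [-4*t*exp(-2*t), 2*t*exp(-2*t) + exp(-2*t)]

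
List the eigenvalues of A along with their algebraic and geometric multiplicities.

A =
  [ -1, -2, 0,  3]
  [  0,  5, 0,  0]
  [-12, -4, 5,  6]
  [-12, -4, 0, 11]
λ = 5: alg = 4, geom = 3

Step 1 — factor the characteristic polynomial to read off the algebraic multiplicities:
  χ_A(x) = (x - 5)^4

Step 2 — compute geometric multiplicities via the rank-nullity identity g(λ) = n − rank(A − λI):
  rank(A − (5)·I) = 1, so dim ker(A − (5)·I) = n − 1 = 3

Summary:
  λ = 5: algebraic multiplicity = 4, geometric multiplicity = 3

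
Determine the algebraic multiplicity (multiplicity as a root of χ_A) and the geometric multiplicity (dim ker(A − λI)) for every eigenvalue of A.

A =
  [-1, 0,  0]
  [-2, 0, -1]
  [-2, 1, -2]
λ = -1: alg = 3, geom = 2

Step 1 — factor the characteristic polynomial to read off the algebraic multiplicities:
  χ_A(x) = (x + 1)^3

Step 2 — compute geometric multiplicities via the rank-nullity identity g(λ) = n − rank(A − λI):
  rank(A − (-1)·I) = 1, so dim ker(A − (-1)·I) = n − 1 = 2

Summary:
  λ = -1: algebraic multiplicity = 3, geometric multiplicity = 2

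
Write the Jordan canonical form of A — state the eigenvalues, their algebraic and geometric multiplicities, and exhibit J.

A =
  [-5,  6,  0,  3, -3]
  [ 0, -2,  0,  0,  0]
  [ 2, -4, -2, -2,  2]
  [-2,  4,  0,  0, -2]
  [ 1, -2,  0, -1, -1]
J_2(-2) ⊕ J_1(-2) ⊕ J_1(-2) ⊕ J_1(-2)

The characteristic polynomial is
  det(x·I − A) = x^5 + 10*x^4 + 40*x^3 + 80*x^2 + 80*x + 32 = (x + 2)^5

Eigenvalues and multiplicities (the geometric multiplicity of λ is n − rank(A − λI), which equals the number of Jordan blocks for λ):
  λ = -2: algebraic multiplicity = 5, geometric multiplicity = 4

Determining the block sizes for each eigenvalue:
  λ = -2: 4 blocks summing to 5 forces exactly one block of size 2 and the rest size 1 → block sizes [2, 1, 1, 1]

Assembling the blocks gives a Jordan form
J =
  [-2,  1,  0,  0,  0]
  [ 0, -2,  0,  0,  0]
  [ 0,  0, -2,  0,  0]
  [ 0,  0,  0, -2,  0]
  [ 0,  0,  0,  0, -2]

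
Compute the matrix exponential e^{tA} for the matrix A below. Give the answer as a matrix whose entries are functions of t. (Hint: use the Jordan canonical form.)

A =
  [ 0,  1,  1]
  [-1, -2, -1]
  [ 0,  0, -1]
e^{tA} =
  [t*exp(-t) + exp(-t), t*exp(-t), t*exp(-t)]
  [-t*exp(-t), -t*exp(-t) + exp(-t), -t*exp(-t)]
  [0, 0, exp(-t)]

Strategy: write A = P · J · P⁻¹ where J is a Jordan canonical form, so e^{tA} = P · e^{tJ} · P⁻¹, and e^{tJ} can be computed block-by-block.

A has Jordan form
J =
  [-1,  1,  0]
  [ 0, -1,  0]
  [ 0,  0, -1]
(up to reordering of blocks).

Per-block formulas:
  For a 1×1 block at λ = -1: exp(t · [-1]) = [e^(-1t)].
  For a 2×2 Jordan block J_2(-1): exp(t · J_2(-1)) = e^(-1t)·(I + t·N), where N is the 2×2 nilpotent shift.

After assembling e^{tJ} and conjugating by P, we get:

e^{tA} =
  [t*exp(-t) + exp(-t), t*exp(-t), t*exp(-t)]
  [-t*exp(-t), -t*exp(-t) + exp(-t), -t*exp(-t)]
  [0, 0, exp(-t)]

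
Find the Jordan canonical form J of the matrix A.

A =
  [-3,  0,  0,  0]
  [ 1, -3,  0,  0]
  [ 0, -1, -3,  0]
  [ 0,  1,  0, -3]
J_3(-3) ⊕ J_1(-3)

The characteristic polynomial is
  det(x·I − A) = x^4 + 12*x^3 + 54*x^2 + 108*x + 81 = (x + 3)^4

Eigenvalues and multiplicities (the geometric multiplicity of λ is n − rank(A − λI), which equals the number of Jordan blocks for λ):
  λ = -3: algebraic multiplicity = 4, geometric multiplicity = 2

Determining the block sizes for each eigenvalue:
  λ = -3: with am = 4 and gm = 2, the partition is not yet determined (e.g. several partitions of 4 into 2 parts exist). Let N = A − (-3)·I. Computing rank(N^1) = 2, rank(N^2) = 1, rank(N^3) = 0; the number of blocks of size ≥ j is rank(N^{j−1}) − rank(N^j), giving [2, 1, 1]. So we have 1 block(s) of size 3, 1 block(s) of size 1 → block sizes [3, 1]

Assembling the blocks gives a Jordan form
J =
  [-3,  1,  0,  0]
  [ 0, -3,  1,  0]
  [ 0,  0, -3,  0]
  [ 0,  0,  0, -3]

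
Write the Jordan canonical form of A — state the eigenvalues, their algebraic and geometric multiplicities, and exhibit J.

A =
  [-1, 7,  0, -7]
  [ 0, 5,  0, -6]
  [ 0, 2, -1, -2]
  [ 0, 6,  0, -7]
J_2(-1) ⊕ J_1(-1) ⊕ J_1(-1)

The characteristic polynomial is
  det(x·I − A) = x^4 + 4*x^3 + 6*x^2 + 4*x + 1 = (x + 1)^4

Eigenvalues and multiplicities (the geometric multiplicity of λ is n − rank(A − λI), which equals the number of Jordan blocks for λ):
  λ = -1: algebraic multiplicity = 4, geometric multiplicity = 3

Determining the block sizes for each eigenvalue:
  λ = -1: 3 blocks summing to 4 forces exactly one block of size 2 and the rest size 1 → block sizes [2, 1, 1]

Assembling the blocks gives a Jordan form
J =
  [-1,  1,  0,  0]
  [ 0, -1,  0,  0]
  [ 0,  0, -1,  0]
  [ 0,  0,  0, -1]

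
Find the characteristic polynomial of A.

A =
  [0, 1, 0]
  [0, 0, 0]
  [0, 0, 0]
x^3

Expanding det(x·I − A) (e.g. by cofactor expansion or by noting that A is similar to its Jordan form J, which has the same characteristic polynomial as A) gives
  χ_A(x) = x^3
which factors as x^3. The eigenvalues (with algebraic multiplicities) are λ = 0 with multiplicity 3.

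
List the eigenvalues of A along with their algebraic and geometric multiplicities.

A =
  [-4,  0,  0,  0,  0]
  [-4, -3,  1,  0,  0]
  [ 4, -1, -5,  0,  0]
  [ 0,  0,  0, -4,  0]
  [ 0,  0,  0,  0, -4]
λ = -4: alg = 5, geom = 4

Step 1 — factor the characteristic polynomial to read off the algebraic multiplicities:
  χ_A(x) = (x + 4)^5

Step 2 — compute geometric multiplicities via the rank-nullity identity g(λ) = n − rank(A − λI):
  rank(A − (-4)·I) = 1, so dim ker(A − (-4)·I) = n − 1 = 4

Summary:
  λ = -4: algebraic multiplicity = 5, geometric multiplicity = 4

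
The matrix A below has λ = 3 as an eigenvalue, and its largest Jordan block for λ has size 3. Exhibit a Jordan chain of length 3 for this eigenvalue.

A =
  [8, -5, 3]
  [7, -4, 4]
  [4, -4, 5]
A Jordan chain for λ = 3 of length 3:
v_1 = (2, 2, 0)ᵀ
v_2 = (5, 7, 4)ᵀ
v_3 = (1, 0, 0)ᵀ

Let N = A − (3)·I. We want v_3 with N^3 v_3 = 0 but N^2 v_3 ≠ 0; then v_{j-1} := N · v_j for j = 3, …, 2.

Pick v_3 = (1, 0, 0)ᵀ.
Then v_2 = N · v_3 = (5, 7, 4)ᵀ.
Then v_1 = N · v_2 = (2, 2, 0)ᵀ.

Sanity check: (A − (3)·I) v_1 = (0, 0, 0)ᵀ = 0. ✓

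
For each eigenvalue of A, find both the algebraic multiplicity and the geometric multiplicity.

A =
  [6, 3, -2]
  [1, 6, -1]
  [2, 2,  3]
λ = 5: alg = 3, geom = 1

Step 1 — factor the characteristic polynomial to read off the algebraic multiplicities:
  χ_A(x) = (x - 5)^3

Step 2 — compute geometric multiplicities via the rank-nullity identity g(λ) = n − rank(A − λI):
  rank(A − (5)·I) = 2, so dim ker(A − (5)·I) = n − 2 = 1

Summary:
  λ = 5: algebraic multiplicity = 3, geometric multiplicity = 1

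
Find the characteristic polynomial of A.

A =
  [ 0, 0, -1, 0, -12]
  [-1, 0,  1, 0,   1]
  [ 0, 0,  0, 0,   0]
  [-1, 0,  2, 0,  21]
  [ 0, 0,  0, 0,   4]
x^5 - 4*x^4

Expanding det(x·I − A) (e.g. by cofactor expansion or by noting that A is similar to its Jordan form J, which has the same characteristic polynomial as A) gives
  χ_A(x) = x^5 - 4*x^4
which factors as x^4*(x - 4). The eigenvalues (with algebraic multiplicities) are λ = 0 with multiplicity 4, λ = 4 with multiplicity 1.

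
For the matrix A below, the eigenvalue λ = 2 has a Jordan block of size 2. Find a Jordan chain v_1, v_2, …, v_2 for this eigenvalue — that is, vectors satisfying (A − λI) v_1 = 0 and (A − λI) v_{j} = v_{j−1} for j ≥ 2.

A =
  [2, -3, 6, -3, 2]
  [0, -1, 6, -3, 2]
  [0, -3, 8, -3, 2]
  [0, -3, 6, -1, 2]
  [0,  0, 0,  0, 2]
A Jordan chain for λ = 2 of length 2:
v_1 = (-3, -3, -3, -3, 0)ᵀ
v_2 = (0, 1, 0, 0, 0)ᵀ

Let N = A − (2)·I. We want v_2 with N^2 v_2 = 0 but N^1 v_2 ≠ 0; then v_{j-1} := N · v_j for j = 2, …, 2.

Pick v_2 = (0, 1, 0, 0, 0)ᵀ.
Then v_1 = N · v_2 = (-3, -3, -3, -3, 0)ᵀ.

Sanity check: (A − (2)·I) v_1 = (0, 0, 0, 0, 0)ᵀ = 0. ✓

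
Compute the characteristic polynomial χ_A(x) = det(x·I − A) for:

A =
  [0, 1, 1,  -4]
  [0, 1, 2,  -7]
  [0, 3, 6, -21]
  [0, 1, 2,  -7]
x^4

Expanding det(x·I − A) (e.g. by cofactor expansion or by noting that A is similar to its Jordan form J, which has the same characteristic polynomial as A) gives
  χ_A(x) = x^4
which factors as x^4. The eigenvalues (with algebraic multiplicities) are λ = 0 with multiplicity 4.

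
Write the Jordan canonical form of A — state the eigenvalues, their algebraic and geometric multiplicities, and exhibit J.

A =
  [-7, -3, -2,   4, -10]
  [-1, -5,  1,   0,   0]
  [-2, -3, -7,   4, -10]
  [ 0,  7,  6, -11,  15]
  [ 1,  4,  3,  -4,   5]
J_3(-5) ⊕ J_2(-5)

The characteristic polynomial is
  det(x·I − A) = x^5 + 25*x^4 + 250*x^3 + 1250*x^2 + 3125*x + 3125 = (x + 5)^5

Eigenvalues and multiplicities (the geometric multiplicity of λ is n − rank(A − λI), which equals the number of Jordan blocks for λ):
  λ = -5: algebraic multiplicity = 5, geometric multiplicity = 2

Determining the block sizes for each eigenvalue:
  λ = -5: with am = 5 and gm = 2, the partition is not yet determined (e.g. several partitions of 5 into 2 parts exist). Let N = A − (-5)·I. Computing rank(N^1) = 3, rank(N^2) = 1, rank(N^3) = 0; the number of blocks of size ≥ j is rank(N^{j−1}) − rank(N^j), giving [2, 2, 1]. So we have 1 block(s) of size 3, 1 block(s) of size 2 → block sizes [3, 2]

Assembling the blocks gives a Jordan form
J =
  [-5,  1,  0,  0,  0]
  [ 0, -5,  1,  0,  0]
  [ 0,  0, -5,  0,  0]
  [ 0,  0,  0, -5,  1]
  [ 0,  0,  0,  0, -5]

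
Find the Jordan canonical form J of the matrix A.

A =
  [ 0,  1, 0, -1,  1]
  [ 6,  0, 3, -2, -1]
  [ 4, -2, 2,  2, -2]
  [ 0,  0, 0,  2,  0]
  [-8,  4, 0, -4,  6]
J_3(2) ⊕ J_1(2) ⊕ J_1(2)

The characteristic polynomial is
  det(x·I − A) = x^5 - 10*x^4 + 40*x^3 - 80*x^2 + 80*x - 32 = (x - 2)^5

Eigenvalues and multiplicities (the geometric multiplicity of λ is n − rank(A − λI), which equals the number of Jordan blocks for λ):
  λ = 2: algebraic multiplicity = 5, geometric multiplicity = 3

Determining the block sizes for each eigenvalue:
  λ = 2: with am = 5 and gm = 3, the partition is not yet determined (e.g. several partitions of 5 into 3 parts exist). Let N = A − (2)·I. Computing rank(N^1) = 2, rank(N^2) = 1, rank(N^3) = 0; the number of blocks of size ≥ j is rank(N^{j−1}) − rank(N^j), giving [3, 1, 1]. So we have 1 block(s) of size 3, 2 block(s) of size 1 → block sizes [3, 1, 1]

Assembling the blocks gives a Jordan form
J =
  [2, 1, 0, 0, 0]
  [0, 2, 1, 0, 0]
  [0, 0, 2, 0, 0]
  [0, 0, 0, 2, 0]
  [0, 0, 0, 0, 2]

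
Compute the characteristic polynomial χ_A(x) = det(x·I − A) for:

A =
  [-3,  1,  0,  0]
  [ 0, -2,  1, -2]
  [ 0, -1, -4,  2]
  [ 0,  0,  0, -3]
x^4 + 12*x^3 + 54*x^2 + 108*x + 81

Expanding det(x·I − A) (e.g. by cofactor expansion or by noting that A is similar to its Jordan form J, which has the same characteristic polynomial as A) gives
  χ_A(x) = x^4 + 12*x^3 + 54*x^2 + 108*x + 81
which factors as (x + 3)^4. The eigenvalues (with algebraic multiplicities) are λ = -3 with multiplicity 4.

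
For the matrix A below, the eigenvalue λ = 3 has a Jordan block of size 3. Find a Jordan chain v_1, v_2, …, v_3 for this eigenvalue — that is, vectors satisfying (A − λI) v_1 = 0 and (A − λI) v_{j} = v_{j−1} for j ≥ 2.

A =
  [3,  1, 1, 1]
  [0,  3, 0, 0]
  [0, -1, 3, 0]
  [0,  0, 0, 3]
A Jordan chain for λ = 3 of length 3:
v_1 = (-1, 0, 0, 0)ᵀ
v_2 = (1, 0, -1, 0)ᵀ
v_3 = (0, 1, 0, 0)ᵀ

Let N = A − (3)·I. We want v_3 with N^3 v_3 = 0 but N^2 v_3 ≠ 0; then v_{j-1} := N · v_j for j = 3, …, 2.

Pick v_3 = (0, 1, 0, 0)ᵀ.
Then v_2 = N · v_3 = (1, 0, -1, 0)ᵀ.
Then v_1 = N · v_2 = (-1, 0, 0, 0)ᵀ.

Sanity check: (A − (3)·I) v_1 = (0, 0, 0, 0)ᵀ = 0. ✓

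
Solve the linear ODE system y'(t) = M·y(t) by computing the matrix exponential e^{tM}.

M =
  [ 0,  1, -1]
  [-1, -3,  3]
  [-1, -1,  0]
e^{tM} =
  [t^2*exp(-t)/2 + t*exp(-t) + exp(-t), t*exp(-t), t^2*exp(-t)/2 - t*exp(-t)]
  [-t^2*exp(-t) - t*exp(-t), -2*t*exp(-t) + exp(-t), -t^2*exp(-t) + 3*t*exp(-t)]
  [-t^2*exp(-t)/2 - t*exp(-t), -t*exp(-t), -t^2*exp(-t)/2 + t*exp(-t) + exp(-t)]

Strategy: write M = P · J · P⁻¹ where J is a Jordan canonical form, so e^{tM} = P · e^{tJ} · P⁻¹, and e^{tJ} can be computed block-by-block.

M has Jordan form
J =
  [-1,  1,  0]
  [ 0, -1,  1]
  [ 0,  0, -1]
(up to reordering of blocks).

Per-block formulas:
  For a 3×3 Jordan block J_3(-1): exp(t · J_3(-1)) = e^(-1t)·(I + t·N + (t^2/2)·N^2), where N is the 3×3 nilpotent shift.

After assembling e^{tJ} and conjugating by P, we get:

e^{tM} =
  [t^2*exp(-t)/2 + t*exp(-t) + exp(-t), t*exp(-t), t^2*exp(-t)/2 - t*exp(-t)]
  [-t^2*exp(-t) - t*exp(-t), -2*t*exp(-t) + exp(-t), -t^2*exp(-t) + 3*t*exp(-t)]
  [-t^2*exp(-t)/2 - t*exp(-t), -t*exp(-t), -t^2*exp(-t)/2 + t*exp(-t) + exp(-t)]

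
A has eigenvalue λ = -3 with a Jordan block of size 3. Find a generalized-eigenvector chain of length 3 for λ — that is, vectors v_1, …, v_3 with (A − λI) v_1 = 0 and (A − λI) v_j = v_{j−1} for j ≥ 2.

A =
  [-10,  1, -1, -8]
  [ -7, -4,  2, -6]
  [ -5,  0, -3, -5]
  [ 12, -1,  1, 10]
A Jordan chain for λ = -3 of length 3:
v_1 = (1, -1, 0, -1)ᵀ
v_2 = (-1, 2, 0, 1)ᵀ
v_3 = (0, 0, 1, 0)ᵀ

Let N = A − (-3)·I. We want v_3 with N^3 v_3 = 0 but N^2 v_3 ≠ 0; then v_{j-1} := N · v_j for j = 3, …, 2.

Pick v_3 = (0, 0, 1, 0)ᵀ.
Then v_2 = N · v_3 = (-1, 2, 0, 1)ᵀ.
Then v_1 = N · v_2 = (1, -1, 0, -1)ᵀ.

Sanity check: (A − (-3)·I) v_1 = (0, 0, 0, 0)ᵀ = 0. ✓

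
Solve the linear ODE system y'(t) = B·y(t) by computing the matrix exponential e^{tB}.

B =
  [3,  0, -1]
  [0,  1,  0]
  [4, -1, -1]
e^{tB} =
  [2*t*exp(t) + exp(t), t^2*exp(t)/2, -t*exp(t)]
  [0, exp(t), 0]
  [4*t*exp(t), t^2*exp(t) - t*exp(t), -2*t*exp(t) + exp(t)]

Strategy: write B = P · J · P⁻¹ where J is a Jordan canonical form, so e^{tB} = P · e^{tJ} · P⁻¹, and e^{tJ} can be computed block-by-block.

B has Jordan form
J =
  [1, 1, 0]
  [0, 1, 1]
  [0, 0, 1]
(up to reordering of blocks).

Per-block formulas:
  For a 3×3 Jordan block J_3(1): exp(t · J_3(1)) = e^(1t)·(I + t·N + (t^2/2)·N^2), where N is the 3×3 nilpotent shift.

After assembling e^{tJ} and conjugating by P, we get:

e^{tB} =
  [2*t*exp(t) + exp(t), t^2*exp(t)/2, -t*exp(t)]
  [0, exp(t), 0]
  [4*t*exp(t), t^2*exp(t) - t*exp(t), -2*t*exp(t) + exp(t)]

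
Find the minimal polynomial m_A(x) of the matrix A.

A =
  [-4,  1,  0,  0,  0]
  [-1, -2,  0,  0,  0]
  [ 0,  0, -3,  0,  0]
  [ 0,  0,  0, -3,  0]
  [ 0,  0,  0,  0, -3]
x^2 + 6*x + 9

The characteristic polynomial is χ_A(x) = (x + 3)^5, so the eigenvalues are known. The minimal polynomial is
  m_A(x) = Π_λ (x − λ)^{k_λ}
where k_λ is the size of the *largest* Jordan block for λ (equivalently, the smallest k with (A − λI)^k v = 0 for every generalised eigenvector v of λ).

  λ = -3: largest Jordan block has size 2, contributing (x + 3)^2

So m_A(x) = (x + 3)^2 = x^2 + 6*x + 9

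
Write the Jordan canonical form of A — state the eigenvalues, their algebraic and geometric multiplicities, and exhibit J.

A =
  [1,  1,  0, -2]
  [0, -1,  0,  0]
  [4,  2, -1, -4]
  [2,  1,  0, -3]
J_2(-1) ⊕ J_1(-1) ⊕ J_1(-1)

The characteristic polynomial is
  det(x·I − A) = x^4 + 4*x^3 + 6*x^2 + 4*x + 1 = (x + 1)^4

Eigenvalues and multiplicities (the geometric multiplicity of λ is n − rank(A − λI), which equals the number of Jordan blocks for λ):
  λ = -1: algebraic multiplicity = 4, geometric multiplicity = 3

Determining the block sizes for each eigenvalue:
  λ = -1: 3 blocks summing to 4 forces exactly one block of size 2 and the rest size 1 → block sizes [2, 1, 1]

Assembling the blocks gives a Jordan form
J =
  [-1,  1,  0,  0]
  [ 0, -1,  0,  0]
  [ 0,  0, -1,  0]
  [ 0,  0,  0, -1]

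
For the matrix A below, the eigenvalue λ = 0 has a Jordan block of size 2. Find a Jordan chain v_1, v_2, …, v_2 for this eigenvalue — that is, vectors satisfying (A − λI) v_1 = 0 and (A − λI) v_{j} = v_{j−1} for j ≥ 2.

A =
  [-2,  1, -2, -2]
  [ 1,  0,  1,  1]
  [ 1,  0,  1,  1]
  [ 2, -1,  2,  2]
A Jordan chain for λ = 0 of length 2:
v_1 = (1, 0, 0, -1)ᵀ
v_2 = (0, 1, 0, 0)ᵀ

Let N = A − (0)·I. We want v_2 with N^2 v_2 = 0 but N^1 v_2 ≠ 0; then v_{j-1} := N · v_j for j = 2, …, 2.

Pick v_2 = (0, 1, 0, 0)ᵀ.
Then v_1 = N · v_2 = (1, 0, 0, -1)ᵀ.

Sanity check: (A − (0)·I) v_1 = (0, 0, 0, 0)ᵀ = 0. ✓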